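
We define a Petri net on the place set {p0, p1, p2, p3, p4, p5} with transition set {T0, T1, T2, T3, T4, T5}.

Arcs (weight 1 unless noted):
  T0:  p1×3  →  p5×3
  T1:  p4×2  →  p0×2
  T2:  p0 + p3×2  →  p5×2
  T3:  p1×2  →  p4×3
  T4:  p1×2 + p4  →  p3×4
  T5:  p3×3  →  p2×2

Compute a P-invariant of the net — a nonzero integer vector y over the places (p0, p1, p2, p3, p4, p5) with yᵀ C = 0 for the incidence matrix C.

Incidence matrix C (rows=places, cols=transitions):
       T0   T1   T2   T3   T4   T5
   p0   0    2   -1    0    0    0
   p1  -3    0    0   -2   -2    0
   p2   0    0    0    0    0    2
   p3   0    0   -2    0    4   -3
   p4   0   -2    0    3   -1    0
   p5   3    0    2    0    0    0

Candidate y = [2, 3, 3, 2, 2, 3]; check y·C column-wise:
  col T0: 2·0 + 3·-3 + 3·0 + 2·0 + 2·0 + 3·3 = 0
  col T1: 2·2 + 3·0 + 3·0 + 2·0 + 2·-2 + 3·0 = 0
  col T2: 2·-1 + 3·0 + 3·0 + 2·-2 + 2·0 + 3·2 = 0
  col T3: 2·0 + 3·-2 + 3·0 + 2·0 + 2·3 + 3·0 = 0
  col T4: 2·0 + 3·-2 + 3·0 + 2·4 + 2·-1 + 3·0 = 0
  col T5: 2·0 + 3·0 + 3·2 + 2·-3 + 2·0 + 3·0 = 0

y = (p0:2, p1:3, p2:3, p3:2, p4:2, p5:3)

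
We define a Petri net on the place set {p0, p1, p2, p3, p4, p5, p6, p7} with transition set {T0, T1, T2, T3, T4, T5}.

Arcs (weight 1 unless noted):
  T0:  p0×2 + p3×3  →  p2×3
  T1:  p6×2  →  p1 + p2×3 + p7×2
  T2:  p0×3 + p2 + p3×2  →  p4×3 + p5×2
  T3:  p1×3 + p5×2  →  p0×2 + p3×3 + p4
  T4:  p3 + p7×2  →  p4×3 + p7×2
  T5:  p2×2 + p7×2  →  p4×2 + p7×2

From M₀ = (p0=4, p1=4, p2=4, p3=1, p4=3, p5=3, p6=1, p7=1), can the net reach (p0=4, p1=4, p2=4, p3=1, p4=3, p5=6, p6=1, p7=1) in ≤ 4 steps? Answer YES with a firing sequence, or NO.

NO — not reachable within 4 firings

depth 0: 1 marking
depth 1: 2 markings reached so far
depth 2: 4 markings reached so far
depth 3: 5 markings reached so far
depth 4: 5 markings reached so far
(frontier empty at depth 4; search complete)
target is not among the 5 markings reachable within 4 steps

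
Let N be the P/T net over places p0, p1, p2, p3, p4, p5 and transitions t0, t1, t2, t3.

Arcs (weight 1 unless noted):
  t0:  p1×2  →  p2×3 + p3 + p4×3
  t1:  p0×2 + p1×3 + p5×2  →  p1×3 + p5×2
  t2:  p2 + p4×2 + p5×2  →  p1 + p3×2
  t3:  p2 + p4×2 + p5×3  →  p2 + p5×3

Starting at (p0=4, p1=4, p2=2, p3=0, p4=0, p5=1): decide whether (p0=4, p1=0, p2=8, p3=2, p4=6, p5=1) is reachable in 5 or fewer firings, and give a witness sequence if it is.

YES — reachable via ⟨t0, t0⟩ (2 firings)

step 1: fire t0:  (p0=4, p1=4, p2=2, p3=0, p4=0, p5=1) → (p0=4, p1=2, p2=5, p3=1, p4=3, p5=1)
step 2: fire t0:  (p0=4, p1=2, p2=5, p3=1, p4=3, p5=1) → (p0=4, p1=0, p2=8, p3=2, p4=6, p5=1)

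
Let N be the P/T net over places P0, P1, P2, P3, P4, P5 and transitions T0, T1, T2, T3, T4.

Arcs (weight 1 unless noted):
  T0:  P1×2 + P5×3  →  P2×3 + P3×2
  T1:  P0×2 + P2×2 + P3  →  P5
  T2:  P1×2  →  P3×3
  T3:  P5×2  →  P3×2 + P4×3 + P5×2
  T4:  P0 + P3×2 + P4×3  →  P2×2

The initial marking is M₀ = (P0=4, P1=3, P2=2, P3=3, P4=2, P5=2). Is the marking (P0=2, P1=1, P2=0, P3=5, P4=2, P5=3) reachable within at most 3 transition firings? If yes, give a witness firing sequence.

YES — reachable via ⟨T1, T2⟩ (2 firings)

step 1: fire T1:  (P0=4, P1=3, P2=2, P3=3, P4=2, P5=2) → (P0=2, P1=3, P2=0, P3=2, P4=2, P5=3)
step 2: fire T2:  (P0=2, P1=3, P2=0, P3=2, P4=2, P5=3) → (P0=2, P1=1, P2=0, P3=5, P4=2, P5=3)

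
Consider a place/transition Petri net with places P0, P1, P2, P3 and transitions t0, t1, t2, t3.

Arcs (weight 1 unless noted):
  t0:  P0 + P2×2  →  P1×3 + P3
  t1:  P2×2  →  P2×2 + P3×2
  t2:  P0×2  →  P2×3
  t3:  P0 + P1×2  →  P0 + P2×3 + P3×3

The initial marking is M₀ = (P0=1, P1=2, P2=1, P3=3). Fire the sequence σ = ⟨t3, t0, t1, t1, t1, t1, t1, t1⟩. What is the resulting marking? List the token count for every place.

(P0=0, P1=3, P2=2, P3=19)

step 1: fire t3:  (P0=1, P1=2, P2=1, P3=3) → (P0=1, P1=0, P2=4, P3=6)
step 2: fire t0:  (P0=1, P1=0, P2=4, P3=6) → (P0=0, P1=3, P2=2, P3=7)
step 3: fire t1:  (P0=0, P1=3, P2=2, P3=7) → (P0=0, P1=3, P2=2, P3=9)
step 4: fire t1:  (P0=0, P1=3, P2=2, P3=9) → (P0=0, P1=3, P2=2, P3=11)
step 5: fire t1:  (P0=0, P1=3, P2=2, P3=11) → (P0=0, P1=3, P2=2, P3=13)
step 6: fire t1:  (P0=0, P1=3, P2=2, P3=13) → (P0=0, P1=3, P2=2, P3=15)
step 7: fire t1:  (P0=0, P1=3, P2=2, P3=15) → (P0=0, P1=3, P2=2, P3=17)
step 8: fire t1:  (P0=0, P1=3, P2=2, P3=17) → (P0=0, P1=3, P2=2, P3=19)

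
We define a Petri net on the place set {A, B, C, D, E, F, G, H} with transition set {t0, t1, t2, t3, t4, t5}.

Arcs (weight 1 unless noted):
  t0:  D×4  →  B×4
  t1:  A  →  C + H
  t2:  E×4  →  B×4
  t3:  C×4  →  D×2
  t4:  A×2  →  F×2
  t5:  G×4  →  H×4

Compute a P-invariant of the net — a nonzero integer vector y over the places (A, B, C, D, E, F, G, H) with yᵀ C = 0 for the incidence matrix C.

Incidence matrix C (rows=places, cols=transitions):
       t0   t1   t2   t3   t4   t5
    A   0   -1    0    0   -2    0
    B   4    0    4    0    0    0
    C   0    1    0   -4    0    0
    D  -4    0    0    2    0    0
    E   0    0   -4    0    0    0
    F   0    0    0    0    2    0
    G   0    0    0    0    0   -4
    H   0    1    0    0    0    4

Candidate y = [1, 2, 1, 2, 2, 1, 0, 0]; check y·C column-wise:
  col t0: 1·0 + 2·4 + 1·0 + 2·-4 + 2·0 + 1·0 = 0
  col t1: 1·-1 + 2·0 + 1·1 + 2·0 + 2·0 + 1·0 + 0·1 = 0
  col t2: 1·0 + 2·4 + 1·0 + 2·0 + 2·-4 + 1·0 = 0
  col t3: 1·0 + 2·0 + 1·-4 + 2·2 + 2·0 + 1·0 = 0
  col t4: 1·-2 + 2·0 + 1·0 + 2·0 + 2·0 + 1·2 = 0
  col t5: 1·0 + 2·0 + 1·0 + 2·0 + 2·0 + 1·0 + 0·-4 + 0·4 = 0

y = (A:1, B:2, C:1, D:2, E:2, F:1, G:0, H:0)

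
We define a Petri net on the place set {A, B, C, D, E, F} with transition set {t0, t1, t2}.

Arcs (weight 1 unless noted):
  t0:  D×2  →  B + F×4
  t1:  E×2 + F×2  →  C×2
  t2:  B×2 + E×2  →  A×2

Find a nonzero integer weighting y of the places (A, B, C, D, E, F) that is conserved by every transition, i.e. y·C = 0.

y = (A:2, B:2, C:0, D:1, E:0, F:0)

Incidence matrix C (rows=places, cols=transitions):
       t0   t1   t2
    A   0    0    2
    B   1    0   -2
    C   0    2    0
    D  -2    0    0
    E   0   -2   -2
    F   4   -2    0

Candidate y = [2, 2, 0, 1, 0, 0]; check y·C column-wise:
  col t0: 2·0 + 2·1 + 1·-2 + 0·4 = 0
  col t1: 2·0 + 2·0 + 0·2 + 1·0 + 0·-2 + 0·-2 = 0
  col t2: 2·2 + 2·-2 + 1·0 + 0·-2 = 0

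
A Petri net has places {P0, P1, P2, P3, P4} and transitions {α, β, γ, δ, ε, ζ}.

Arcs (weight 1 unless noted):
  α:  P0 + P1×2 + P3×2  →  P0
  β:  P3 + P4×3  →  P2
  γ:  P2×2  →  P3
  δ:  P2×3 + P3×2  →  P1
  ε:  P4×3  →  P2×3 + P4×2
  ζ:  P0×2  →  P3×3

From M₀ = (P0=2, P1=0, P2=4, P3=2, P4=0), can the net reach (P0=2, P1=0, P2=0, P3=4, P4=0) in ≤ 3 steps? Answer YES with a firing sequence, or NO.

YES — reachable via ⟨γ, γ⟩ (2 firings)

step 1: fire γ:  (P0=2, P1=0, P2=4, P3=2, P4=0) → (P0=2, P1=0, P2=2, P3=3, P4=0)
step 2: fire γ:  (P0=2, P1=0, P2=2, P3=3, P4=0) → (P0=2, P1=0, P2=0, P3=4, P4=0)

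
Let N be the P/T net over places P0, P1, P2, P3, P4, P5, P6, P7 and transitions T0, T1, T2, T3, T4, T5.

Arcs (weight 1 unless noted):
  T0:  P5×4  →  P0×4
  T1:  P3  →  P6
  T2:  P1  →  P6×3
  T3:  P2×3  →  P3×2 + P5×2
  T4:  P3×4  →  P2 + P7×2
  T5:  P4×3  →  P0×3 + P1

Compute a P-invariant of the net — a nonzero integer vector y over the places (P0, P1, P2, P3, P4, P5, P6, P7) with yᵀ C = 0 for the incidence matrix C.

Incidence matrix C (rows=places, cols=transitions):
       T0   T1   T2   T3   T4   T5
   P0   4    0    0    0    0    3
   P1   0    0   -1    0    0    1
   P2   0    0    0   -3    1    0
   P3   0   -1    0    2   -4    0
   P4   0    0    0    0    0   -3
   P5  -4    0    0    2    0    0
   P6   0    1    3    0    0    0
   P7   0    0    0    0    2    0

Candidate y = [5, 3, 4, 1, 6, 5, 1, 0]; check y·C column-wise:
  col T0: 5·4 + 3·0 + 4·0 + 1·0 + 6·0 + 5·-4 + 1·0 = 0
  col T1: 5·0 + 3·0 + 4·0 + 1·-1 + 6·0 + 5·0 + 1·1 = 0
  col T2: 5·0 + 3·-1 + 4·0 + 1·0 + 6·0 + 5·0 + 1·3 = 0
  col T3: 5·0 + 3·0 + 4·-3 + 1·2 + 6·0 + 5·2 + 1·0 = 0
  col T4: 5·0 + 3·0 + 4·1 + 1·-4 + 6·0 + 5·0 + 1·0 + 0·2 = 0
  col T5: 5·3 + 3·1 + 4·0 + 1·0 + 6·-3 + 5·0 + 1·0 = 0

y = (P0:5, P1:3, P2:4, P3:1, P4:6, P5:5, P6:1, P7:0)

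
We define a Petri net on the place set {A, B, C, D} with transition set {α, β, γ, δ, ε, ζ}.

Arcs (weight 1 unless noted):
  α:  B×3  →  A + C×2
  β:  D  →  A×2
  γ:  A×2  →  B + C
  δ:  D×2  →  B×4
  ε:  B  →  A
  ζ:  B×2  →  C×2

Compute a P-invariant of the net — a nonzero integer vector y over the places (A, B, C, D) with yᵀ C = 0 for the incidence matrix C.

Incidence matrix C (rows=places, cols=transitions):
        α    β    γ    δ    ε    ζ
    A   1    2   -2    0    1    0
    B  -3    0    1    4   -1   -2
    C   2    0    1    0    0    2
    D   0   -1    0   -2    0    0

Candidate y = [1, 1, 1, 2]; check y·C column-wise:
  col α: 1·1 + 1·-3 + 1·2 + 2·0 = 0
  col β: 1·2 + 1·0 + 1·0 + 2·-1 = 0
  col γ: 1·-2 + 1·1 + 1·1 + 2·0 = 0
  col δ: 1·0 + 1·4 + 1·0 + 2·-2 = 0
  col ε: 1·1 + 1·-1 + 1·0 + 2·0 = 0
  col ζ: 1·0 + 1·-2 + 1·2 + 2·0 = 0

y = (A:1, B:1, C:1, D:2)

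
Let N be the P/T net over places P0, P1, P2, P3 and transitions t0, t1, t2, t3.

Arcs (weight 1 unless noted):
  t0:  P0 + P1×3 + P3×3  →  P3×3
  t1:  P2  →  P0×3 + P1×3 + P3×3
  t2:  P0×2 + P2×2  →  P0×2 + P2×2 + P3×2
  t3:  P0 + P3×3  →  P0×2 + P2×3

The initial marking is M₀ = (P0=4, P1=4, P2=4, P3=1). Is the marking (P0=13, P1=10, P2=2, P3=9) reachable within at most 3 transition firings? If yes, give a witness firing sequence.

NO — not reachable within 3 firings

depth 0: 1 marking
depth 1: 3 markings reached so far
depth 2: 10 markings reached so far
depth 3: 23 markings reached so far
target is not among the 23 markings reachable within 3 steps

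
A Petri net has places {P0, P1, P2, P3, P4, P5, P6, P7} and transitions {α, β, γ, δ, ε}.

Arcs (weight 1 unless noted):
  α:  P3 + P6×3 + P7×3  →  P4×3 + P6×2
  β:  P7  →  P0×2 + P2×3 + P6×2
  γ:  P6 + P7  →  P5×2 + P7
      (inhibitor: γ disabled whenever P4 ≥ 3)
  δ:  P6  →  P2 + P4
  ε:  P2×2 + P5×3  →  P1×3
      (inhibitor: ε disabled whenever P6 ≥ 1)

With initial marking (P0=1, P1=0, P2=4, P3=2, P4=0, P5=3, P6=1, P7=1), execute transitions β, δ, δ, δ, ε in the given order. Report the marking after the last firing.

(P0=3, P1=3, P2=8, P3=2, P4=3, P5=0, P6=0, P7=0)

step 1: fire β:  (P0=1, P1=0, P2=4, P3=2, P4=0, P5=3, P6=1, P7=1) → (P0=3, P1=0, P2=7, P3=2, P4=0, P5=3, P6=3, P7=0)
step 2: fire δ:  (P0=3, P1=0, P2=7, P3=2, P4=0, P5=3, P6=3, P7=0) → (P0=3, P1=0, P2=8, P3=2, P4=1, P5=3, P6=2, P7=0)
step 3: fire δ:  (P0=3, P1=0, P2=8, P3=2, P4=1, P5=3, P6=2, P7=0) → (P0=3, P1=0, P2=9, P3=2, P4=2, P5=3, P6=1, P7=0)
step 4: fire δ:  (P0=3, P1=0, P2=9, P3=2, P4=2, P5=3, P6=1, P7=0) → (P0=3, P1=0, P2=10, P3=2, P4=3, P5=3, P6=0, P7=0)
step 5: fire ε:  (P0=3, P1=0, P2=10, P3=2, P4=3, P5=3, P6=0, P7=0) → (P0=3, P1=3, P2=8, P3=2, P4=3, P5=0, P6=0, P7=0)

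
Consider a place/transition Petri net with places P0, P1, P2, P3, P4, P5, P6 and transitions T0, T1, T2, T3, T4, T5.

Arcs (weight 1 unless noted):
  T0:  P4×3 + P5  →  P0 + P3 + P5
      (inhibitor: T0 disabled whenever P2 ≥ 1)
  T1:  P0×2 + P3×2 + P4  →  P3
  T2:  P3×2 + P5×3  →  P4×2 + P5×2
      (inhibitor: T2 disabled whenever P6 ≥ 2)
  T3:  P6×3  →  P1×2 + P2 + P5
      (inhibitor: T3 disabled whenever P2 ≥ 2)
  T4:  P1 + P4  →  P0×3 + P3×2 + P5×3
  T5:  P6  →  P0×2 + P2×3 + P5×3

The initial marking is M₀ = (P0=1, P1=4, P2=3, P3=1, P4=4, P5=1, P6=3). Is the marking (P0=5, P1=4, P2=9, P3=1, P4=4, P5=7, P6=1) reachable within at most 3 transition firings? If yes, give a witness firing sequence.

step 1: fire T5:  (P0=1, P1=4, P2=3, P3=1, P4=4, P5=1, P6=3) → (P0=3, P1=4, P2=6, P3=1, P4=4, P5=4, P6=2)
step 2: fire T5:  (P0=3, P1=4, P2=6, P3=1, P4=4, P5=4, P6=2) → (P0=5, P1=4, P2=9, P3=1, P4=4, P5=7, P6=1)

YES — reachable via ⟨T5, T5⟩ (2 firings)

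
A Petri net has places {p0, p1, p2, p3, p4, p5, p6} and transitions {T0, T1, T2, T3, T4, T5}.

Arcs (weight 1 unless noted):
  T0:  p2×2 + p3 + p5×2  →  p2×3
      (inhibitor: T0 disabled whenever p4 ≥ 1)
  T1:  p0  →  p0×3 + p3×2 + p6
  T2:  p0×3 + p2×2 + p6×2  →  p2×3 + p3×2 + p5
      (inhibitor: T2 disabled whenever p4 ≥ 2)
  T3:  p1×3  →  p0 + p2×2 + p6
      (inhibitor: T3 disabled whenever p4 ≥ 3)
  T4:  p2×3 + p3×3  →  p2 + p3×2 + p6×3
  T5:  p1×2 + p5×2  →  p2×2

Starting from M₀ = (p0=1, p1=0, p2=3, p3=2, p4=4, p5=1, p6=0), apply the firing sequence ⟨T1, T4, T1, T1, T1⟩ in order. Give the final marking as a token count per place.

(p0=9, p1=0, p2=1, p3=9, p4=4, p5=1, p6=7)

step 1: fire T1:  (p0=1, p1=0, p2=3, p3=2, p4=4, p5=1, p6=0) → (p0=3, p1=0, p2=3, p3=4, p4=4, p5=1, p6=1)
step 2: fire T4:  (p0=3, p1=0, p2=3, p3=4, p4=4, p5=1, p6=1) → (p0=3, p1=0, p2=1, p3=3, p4=4, p5=1, p6=4)
step 3: fire T1:  (p0=3, p1=0, p2=1, p3=3, p4=4, p5=1, p6=4) → (p0=5, p1=0, p2=1, p3=5, p4=4, p5=1, p6=5)
step 4: fire T1:  (p0=5, p1=0, p2=1, p3=5, p4=4, p5=1, p6=5) → (p0=7, p1=0, p2=1, p3=7, p4=4, p5=1, p6=6)
step 5: fire T1:  (p0=7, p1=0, p2=1, p3=7, p4=4, p5=1, p6=6) → (p0=9, p1=0, p2=1, p3=9, p4=4, p5=1, p6=7)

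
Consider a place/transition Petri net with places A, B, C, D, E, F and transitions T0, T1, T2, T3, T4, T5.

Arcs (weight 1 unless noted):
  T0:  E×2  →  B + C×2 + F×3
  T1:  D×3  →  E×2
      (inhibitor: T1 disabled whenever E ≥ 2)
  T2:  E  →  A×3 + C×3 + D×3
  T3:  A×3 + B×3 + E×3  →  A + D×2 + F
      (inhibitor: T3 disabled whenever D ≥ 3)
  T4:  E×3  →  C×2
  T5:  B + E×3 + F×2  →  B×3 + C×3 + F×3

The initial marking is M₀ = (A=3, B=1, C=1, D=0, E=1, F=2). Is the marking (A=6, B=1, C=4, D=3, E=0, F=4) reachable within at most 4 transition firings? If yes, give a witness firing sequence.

NO — not reachable within 4 firings

depth 0: 1 marking
depth 1: 2 markings reached so far
depth 2: 3 markings reached so far
depth 3: 5 markings reached so far
depth 4: 7 markings reached so far
target is not among the 7 markings reachable within 4 steps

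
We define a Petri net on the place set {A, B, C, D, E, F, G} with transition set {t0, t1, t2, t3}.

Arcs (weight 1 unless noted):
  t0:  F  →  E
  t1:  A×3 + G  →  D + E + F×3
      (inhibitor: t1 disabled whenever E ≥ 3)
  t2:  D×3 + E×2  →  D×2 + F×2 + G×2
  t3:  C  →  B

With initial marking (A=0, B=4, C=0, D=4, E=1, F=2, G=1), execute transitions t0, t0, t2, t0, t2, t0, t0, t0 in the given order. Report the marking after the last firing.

(A=0, B=4, C=0, D=2, E=3, F=0, G=5)

step 1: fire t0:  (A=0, B=4, C=0, D=4, E=1, F=2, G=1) → (A=0, B=4, C=0, D=4, E=2, F=1, G=1)
step 2: fire t0:  (A=0, B=4, C=0, D=4, E=2, F=1, G=1) → (A=0, B=4, C=0, D=4, E=3, F=0, G=1)
step 3: fire t2:  (A=0, B=4, C=0, D=4, E=3, F=0, G=1) → (A=0, B=4, C=0, D=3, E=1, F=2, G=3)
step 4: fire t0:  (A=0, B=4, C=0, D=3, E=1, F=2, G=3) → (A=0, B=4, C=0, D=3, E=2, F=1, G=3)
step 5: fire t2:  (A=0, B=4, C=0, D=3, E=2, F=1, G=3) → (A=0, B=4, C=0, D=2, E=0, F=3, G=5)
step 6: fire t0:  (A=0, B=4, C=0, D=2, E=0, F=3, G=5) → (A=0, B=4, C=0, D=2, E=1, F=2, G=5)
step 7: fire t0:  (A=0, B=4, C=0, D=2, E=1, F=2, G=5) → (A=0, B=4, C=0, D=2, E=2, F=1, G=5)
step 8: fire t0:  (A=0, B=4, C=0, D=2, E=2, F=1, G=5) → (A=0, B=4, C=0, D=2, E=3, F=0, G=5)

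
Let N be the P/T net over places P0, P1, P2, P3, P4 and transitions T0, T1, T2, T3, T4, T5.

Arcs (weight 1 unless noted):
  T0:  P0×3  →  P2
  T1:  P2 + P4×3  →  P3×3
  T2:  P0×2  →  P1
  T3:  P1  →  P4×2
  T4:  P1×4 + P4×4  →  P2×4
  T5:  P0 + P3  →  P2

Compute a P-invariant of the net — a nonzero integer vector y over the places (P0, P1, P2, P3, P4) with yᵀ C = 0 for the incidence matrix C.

y = (P0:1, P1:2, P2:3, P3:2, P4:1)

Incidence matrix C (rows=places, cols=transitions):
       T0   T1   T2   T3   T4   T5
   P0  -3    0   -2    0    0   -1
   P1   0    0    1   -1   -4    0
   P2   1   -1    0    0    4    1
   P3   0    3    0    0    0   -1
   P4   0   -3    0    2   -4    0

Candidate y = [1, 2, 3, 2, 1]; check y·C column-wise:
  col T0: 1·-3 + 2·0 + 3·1 + 2·0 + 1·0 = 0
  col T1: 1·0 + 2·0 + 3·-1 + 2·3 + 1·-3 = 0
  col T2: 1·-2 + 2·1 + 3·0 + 2·0 + 1·0 = 0
  col T3: 1·0 + 2·-1 + 3·0 + 2·0 + 1·2 = 0
  col T4: 1·0 + 2·-4 + 3·4 + 2·0 + 1·-4 = 0
  col T5: 1·-1 + 2·0 + 3·1 + 2·-1 + 1·0 = 0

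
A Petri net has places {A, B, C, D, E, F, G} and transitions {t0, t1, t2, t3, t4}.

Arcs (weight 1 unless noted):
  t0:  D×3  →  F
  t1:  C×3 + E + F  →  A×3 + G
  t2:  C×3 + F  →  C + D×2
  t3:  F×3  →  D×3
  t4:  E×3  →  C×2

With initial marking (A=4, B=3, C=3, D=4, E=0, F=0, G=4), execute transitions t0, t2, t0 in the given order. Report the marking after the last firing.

(A=4, B=3, C=1, D=0, E=0, F=1, G=4)

step 1: fire t0:  (A=4, B=3, C=3, D=4, E=0, F=0, G=4) → (A=4, B=3, C=3, D=1, E=0, F=1, G=4)
step 2: fire t2:  (A=4, B=3, C=3, D=1, E=0, F=1, G=4) → (A=4, B=3, C=1, D=3, E=0, F=0, G=4)
step 3: fire t0:  (A=4, B=3, C=1, D=3, E=0, F=0, G=4) → (A=4, B=3, C=1, D=0, E=0, F=1, G=4)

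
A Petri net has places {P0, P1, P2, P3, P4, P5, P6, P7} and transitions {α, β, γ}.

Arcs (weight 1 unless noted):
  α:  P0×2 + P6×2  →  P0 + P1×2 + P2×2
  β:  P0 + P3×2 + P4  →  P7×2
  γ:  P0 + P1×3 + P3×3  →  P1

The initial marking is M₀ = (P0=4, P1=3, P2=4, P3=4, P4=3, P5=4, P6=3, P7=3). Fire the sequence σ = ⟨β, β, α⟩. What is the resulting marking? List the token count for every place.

step 1: fire β:  (P0=4, P1=3, P2=4, P3=4, P4=3, P5=4, P6=3, P7=3) → (P0=3, P1=3, P2=4, P3=2, P4=2, P5=4, P6=3, P7=5)
step 2: fire β:  (P0=3, P1=3, P2=4, P3=2, P4=2, P5=4, P6=3, P7=5) → (P0=2, P1=3, P2=4, P3=0, P4=1, P5=4, P6=3, P7=7)
step 3: fire α:  (P0=2, P1=3, P2=4, P3=0, P4=1, P5=4, P6=3, P7=7) → (P0=1, P1=5, P2=6, P3=0, P4=1, P5=4, P6=1, P7=7)

(P0=1, P1=5, P2=6, P3=0, P4=1, P5=4, P6=1, P7=7)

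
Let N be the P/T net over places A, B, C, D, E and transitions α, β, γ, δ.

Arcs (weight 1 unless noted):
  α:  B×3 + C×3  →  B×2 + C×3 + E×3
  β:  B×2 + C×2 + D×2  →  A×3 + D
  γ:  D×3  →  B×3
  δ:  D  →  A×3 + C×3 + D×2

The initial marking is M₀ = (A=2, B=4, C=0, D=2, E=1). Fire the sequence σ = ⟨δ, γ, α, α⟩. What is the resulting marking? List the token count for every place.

step 1: fire δ:  (A=2, B=4, C=0, D=2, E=1) → (A=5, B=4, C=3, D=3, E=1)
step 2: fire γ:  (A=5, B=4, C=3, D=3, E=1) → (A=5, B=7, C=3, D=0, E=1)
step 3: fire α:  (A=5, B=7, C=3, D=0, E=1) → (A=5, B=6, C=3, D=0, E=4)
step 4: fire α:  (A=5, B=6, C=3, D=0, E=4) → (A=5, B=5, C=3, D=0, E=7)

(A=5, B=5, C=3, D=0, E=7)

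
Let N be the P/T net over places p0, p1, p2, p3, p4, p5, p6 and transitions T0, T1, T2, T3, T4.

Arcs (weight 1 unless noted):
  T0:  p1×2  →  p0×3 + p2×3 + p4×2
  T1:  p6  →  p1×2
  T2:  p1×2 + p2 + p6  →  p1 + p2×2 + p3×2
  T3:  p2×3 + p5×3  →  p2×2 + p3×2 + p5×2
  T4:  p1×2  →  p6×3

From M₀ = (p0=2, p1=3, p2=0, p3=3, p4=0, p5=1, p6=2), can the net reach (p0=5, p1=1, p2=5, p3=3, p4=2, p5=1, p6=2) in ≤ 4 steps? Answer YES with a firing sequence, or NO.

NO — not reachable within 4 firings

depth 0: 1 marking
depth 1: 4 markings reached so far
depth 2: 7 markings reached so far
depth 3: 13 markings reached so far
depth 4: 19 markings reached so far
target is not among the 19 markings reachable within 4 steps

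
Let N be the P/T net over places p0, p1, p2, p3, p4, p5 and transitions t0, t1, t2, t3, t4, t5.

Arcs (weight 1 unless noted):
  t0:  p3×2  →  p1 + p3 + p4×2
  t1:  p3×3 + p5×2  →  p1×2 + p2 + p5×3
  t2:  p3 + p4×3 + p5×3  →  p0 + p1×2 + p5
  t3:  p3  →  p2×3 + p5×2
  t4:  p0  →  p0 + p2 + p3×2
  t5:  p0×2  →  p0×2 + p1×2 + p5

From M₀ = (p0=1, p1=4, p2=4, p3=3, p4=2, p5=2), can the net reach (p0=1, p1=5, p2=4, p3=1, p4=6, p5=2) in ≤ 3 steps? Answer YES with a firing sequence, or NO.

NO — not reachable within 3 firings

depth 0: 1 marking
depth 1: 5 markings reached so far
depth 2: 12 markings reached so far
depth 3: 25 markings reached so far
target is not among the 25 markings reachable within 3 steps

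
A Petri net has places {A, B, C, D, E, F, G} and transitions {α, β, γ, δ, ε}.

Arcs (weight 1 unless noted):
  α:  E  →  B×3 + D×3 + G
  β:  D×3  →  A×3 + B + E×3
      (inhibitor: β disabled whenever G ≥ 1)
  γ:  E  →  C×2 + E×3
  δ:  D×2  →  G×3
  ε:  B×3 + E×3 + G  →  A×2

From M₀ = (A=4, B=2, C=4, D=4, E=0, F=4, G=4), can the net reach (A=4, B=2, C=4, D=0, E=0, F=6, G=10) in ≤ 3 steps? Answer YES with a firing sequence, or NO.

NO — not reachable within 3 firings

depth 0: 1 marking
depth 1: 2 markings reached so far
depth 2: 3 markings reached so far
depth 3: 3 markings reached so far
(frontier empty at depth 3; search complete)
target is not among the 3 markings reachable within 3 steps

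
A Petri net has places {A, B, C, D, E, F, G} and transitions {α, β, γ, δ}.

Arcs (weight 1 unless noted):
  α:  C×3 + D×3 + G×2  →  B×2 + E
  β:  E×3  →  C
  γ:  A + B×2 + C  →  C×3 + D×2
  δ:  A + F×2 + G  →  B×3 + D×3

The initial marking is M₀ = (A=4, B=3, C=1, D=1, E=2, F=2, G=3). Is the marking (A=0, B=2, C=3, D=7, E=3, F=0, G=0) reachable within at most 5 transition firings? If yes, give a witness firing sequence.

NO — not reachable within 5 firings

depth 0: 1 marking
depth 1: 3 markings reached so far
depth 2: 5 markings reached so far
depth 3: 8 markings reached so far
depth 4: 12 markings reached so far
depth 5: 14 markings reached so far
target is not among the 14 markings reachable within 5 steps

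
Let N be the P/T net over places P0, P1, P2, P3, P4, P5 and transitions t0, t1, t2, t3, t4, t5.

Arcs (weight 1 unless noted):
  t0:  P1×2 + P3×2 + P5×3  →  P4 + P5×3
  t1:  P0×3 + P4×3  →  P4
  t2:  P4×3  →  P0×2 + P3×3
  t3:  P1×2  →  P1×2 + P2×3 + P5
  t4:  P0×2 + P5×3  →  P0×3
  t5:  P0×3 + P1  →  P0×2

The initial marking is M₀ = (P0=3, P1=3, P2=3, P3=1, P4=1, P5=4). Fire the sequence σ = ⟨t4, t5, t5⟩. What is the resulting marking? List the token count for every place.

step 1: fire t4:  (P0=3, P1=3, P2=3, P3=1, P4=1, P5=4) → (P0=4, P1=3, P2=3, P3=1, P4=1, P5=1)
step 2: fire t5:  (P0=4, P1=3, P2=3, P3=1, P4=1, P5=1) → (P0=3, P1=2, P2=3, P3=1, P4=1, P5=1)
step 3: fire t5:  (P0=3, P1=2, P2=3, P3=1, P4=1, P5=1) → (P0=2, P1=1, P2=3, P3=1, P4=1, P5=1)

(P0=2, P1=1, P2=3, P3=1, P4=1, P5=1)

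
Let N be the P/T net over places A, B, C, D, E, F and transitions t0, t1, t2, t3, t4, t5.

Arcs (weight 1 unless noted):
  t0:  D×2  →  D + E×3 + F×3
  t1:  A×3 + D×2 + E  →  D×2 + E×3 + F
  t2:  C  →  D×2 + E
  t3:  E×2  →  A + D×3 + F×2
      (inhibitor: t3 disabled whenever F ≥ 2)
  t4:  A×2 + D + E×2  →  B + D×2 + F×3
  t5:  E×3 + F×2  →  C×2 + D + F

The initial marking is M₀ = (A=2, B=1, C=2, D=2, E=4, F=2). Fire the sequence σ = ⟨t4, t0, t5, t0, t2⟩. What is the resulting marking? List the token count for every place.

(A=0, B=2, C=3, D=4, E=6, F=10)

step 1: fire t4:  (A=2, B=1, C=2, D=2, E=4, F=2) → (A=0, B=2, C=2, D=3, E=2, F=5)
step 2: fire t0:  (A=0, B=2, C=2, D=3, E=2, F=5) → (A=0, B=2, C=2, D=2, E=5, F=8)
step 3: fire t5:  (A=0, B=2, C=2, D=2, E=5, F=8) → (A=0, B=2, C=4, D=3, E=2, F=7)
step 4: fire t0:  (A=0, B=2, C=4, D=3, E=2, F=7) → (A=0, B=2, C=4, D=2, E=5, F=10)
step 5: fire t2:  (A=0, B=2, C=4, D=2, E=5, F=10) → (A=0, B=2, C=3, D=4, E=6, F=10)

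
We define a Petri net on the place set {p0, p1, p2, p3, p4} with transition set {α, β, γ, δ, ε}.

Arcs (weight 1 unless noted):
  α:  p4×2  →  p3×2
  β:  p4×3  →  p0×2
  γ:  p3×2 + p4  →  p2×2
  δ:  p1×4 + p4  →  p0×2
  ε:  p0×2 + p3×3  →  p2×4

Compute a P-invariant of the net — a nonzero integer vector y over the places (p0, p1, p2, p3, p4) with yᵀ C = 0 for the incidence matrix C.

y = (p0:3, p1:1, p2:3, p3:2, p4:2)

Incidence matrix C (rows=places, cols=transitions):
        α    β    γ    δ    ε
   p0   0    2    0    2   -2
   p1   0    0    0   -4    0
   p2   0    0    2    0    4
   p3   2    0   -2    0   -3
   p4  -2   -3   -1   -1    0

Candidate y = [3, 1, 3, 2, 2]; check y·C column-wise:
  col α: 3·0 + 1·0 + 3·0 + 2·2 + 2·-2 = 0
  col β: 3·2 + 1·0 + 3·0 + 2·0 + 2·-3 = 0
  col γ: 3·0 + 1·0 + 3·2 + 2·-2 + 2·-1 = 0
  col δ: 3·2 + 1·-4 + 3·0 + 2·0 + 2·-1 = 0
  col ε: 3·-2 + 1·0 + 3·4 + 2·-3 + 2·0 = 0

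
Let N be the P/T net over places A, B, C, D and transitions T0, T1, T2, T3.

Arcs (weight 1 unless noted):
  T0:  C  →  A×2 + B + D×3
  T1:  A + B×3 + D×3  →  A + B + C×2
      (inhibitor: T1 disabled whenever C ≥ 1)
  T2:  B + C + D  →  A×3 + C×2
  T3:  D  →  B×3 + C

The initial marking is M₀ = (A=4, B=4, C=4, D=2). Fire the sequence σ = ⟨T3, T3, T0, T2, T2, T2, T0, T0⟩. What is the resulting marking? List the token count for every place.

step 1: fire T3:  (A=4, B=4, C=4, D=2) → (A=4, B=7, C=5, D=1)
step 2: fire T3:  (A=4, B=7, C=5, D=1) → (A=4, B=10, C=6, D=0)
step 3: fire T0:  (A=4, B=10, C=6, D=0) → (A=6, B=11, C=5, D=3)
step 4: fire T2:  (A=6, B=11, C=5, D=3) → (A=9, B=10, C=6, D=2)
step 5: fire T2:  (A=9, B=10, C=6, D=2) → (A=12, B=9, C=7, D=1)
step 6: fire T2:  (A=12, B=9, C=7, D=1) → (A=15, B=8, C=8, D=0)
step 7: fire T0:  (A=15, B=8, C=8, D=0) → (A=17, B=9, C=7, D=3)
step 8: fire T0:  (A=17, B=9, C=7, D=3) → (A=19, B=10, C=6, D=6)

(A=19, B=10, C=6, D=6)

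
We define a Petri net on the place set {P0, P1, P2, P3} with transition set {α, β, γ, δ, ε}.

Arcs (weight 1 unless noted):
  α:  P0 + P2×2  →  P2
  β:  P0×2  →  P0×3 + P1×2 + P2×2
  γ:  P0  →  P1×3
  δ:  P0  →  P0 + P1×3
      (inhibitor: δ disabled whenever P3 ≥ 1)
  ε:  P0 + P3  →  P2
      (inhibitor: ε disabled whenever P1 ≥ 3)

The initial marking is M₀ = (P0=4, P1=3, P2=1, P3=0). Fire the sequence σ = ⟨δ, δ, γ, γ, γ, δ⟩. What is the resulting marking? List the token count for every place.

(P0=1, P1=21, P2=1, P3=0)

step 1: fire δ:  (P0=4, P1=3, P2=1, P3=0) → (P0=4, P1=6, P2=1, P3=0)
step 2: fire δ:  (P0=4, P1=6, P2=1, P3=0) → (P0=4, P1=9, P2=1, P3=0)
step 3: fire γ:  (P0=4, P1=9, P2=1, P3=0) → (P0=3, P1=12, P2=1, P3=0)
step 4: fire γ:  (P0=3, P1=12, P2=1, P3=0) → (P0=2, P1=15, P2=1, P3=0)
step 5: fire γ:  (P0=2, P1=15, P2=1, P3=0) → (P0=1, P1=18, P2=1, P3=0)
step 6: fire δ:  (P0=1, P1=18, P2=1, P3=0) → (P0=1, P1=21, P2=1, P3=0)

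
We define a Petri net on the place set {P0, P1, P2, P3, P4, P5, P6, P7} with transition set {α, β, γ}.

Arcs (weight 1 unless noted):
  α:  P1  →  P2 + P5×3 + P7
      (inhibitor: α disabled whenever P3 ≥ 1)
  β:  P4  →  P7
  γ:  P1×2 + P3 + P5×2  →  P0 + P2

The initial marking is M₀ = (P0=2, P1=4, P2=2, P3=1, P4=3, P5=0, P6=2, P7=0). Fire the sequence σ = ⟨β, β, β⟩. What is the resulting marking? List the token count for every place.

step 1: fire β:  (P0=2, P1=4, P2=2, P3=1, P4=3, P5=0, P6=2, P7=0) → (P0=2, P1=4, P2=2, P3=1, P4=2, P5=0, P6=2, P7=1)
step 2: fire β:  (P0=2, P1=4, P2=2, P3=1, P4=2, P5=0, P6=2, P7=1) → (P0=2, P1=4, P2=2, P3=1, P4=1, P5=0, P6=2, P7=2)
step 3: fire β:  (P0=2, P1=4, P2=2, P3=1, P4=1, P5=0, P6=2, P7=2) → (P0=2, P1=4, P2=2, P3=1, P4=0, P5=0, P6=2, P7=3)

(P0=2, P1=4, P2=2, P3=1, P4=0, P5=0, P6=2, P7=3)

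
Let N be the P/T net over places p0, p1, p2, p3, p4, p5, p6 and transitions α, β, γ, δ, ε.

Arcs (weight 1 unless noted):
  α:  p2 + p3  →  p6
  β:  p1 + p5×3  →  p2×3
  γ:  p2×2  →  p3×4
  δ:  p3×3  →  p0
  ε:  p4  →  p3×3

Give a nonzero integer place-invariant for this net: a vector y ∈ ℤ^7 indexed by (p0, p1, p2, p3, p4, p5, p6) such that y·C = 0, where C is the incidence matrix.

y = (p0:0, p1:3, p2:0, p3:0, p4:0, p5:-1, p6:0)

Incidence matrix C (rows=places, cols=transitions):
        α    β    γ    δ    ε
   p0   0    0    0    1    0
   p1   0   -1    0    0    0
   p2  -1    3   -2    0    0
   p3  -1    0    4   -3    3
   p4   0    0    0    0   -1
   p5   0   -3    0    0    0
   p6   1    0    0    0    0

Candidate y = [0, 3, 0, 0, 0, -1, 0]; check y·C column-wise:
  col α: 3·0 + 0·-1 + 0·-1 + -1·0 + 0·1 = 0
  col β: 3·-1 + 0·3 + -1·-3 = 0
  col γ: 3·0 + 0·-2 + 0·4 + -1·0 = 0
  col δ: 0·1 + 3·0 + 0·-3 + -1·0 = 0
  col ε: 3·0 + 0·3 + 0·-1 + -1·0 = 0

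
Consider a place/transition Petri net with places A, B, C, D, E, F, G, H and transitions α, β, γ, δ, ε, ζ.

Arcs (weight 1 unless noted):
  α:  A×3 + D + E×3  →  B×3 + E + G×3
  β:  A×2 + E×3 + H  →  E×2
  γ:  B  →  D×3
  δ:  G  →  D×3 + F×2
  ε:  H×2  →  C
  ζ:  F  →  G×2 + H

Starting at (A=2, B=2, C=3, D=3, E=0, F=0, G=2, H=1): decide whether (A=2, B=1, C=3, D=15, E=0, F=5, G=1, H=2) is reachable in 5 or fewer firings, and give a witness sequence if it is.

step 1: fire γ:  (A=2, B=2, C=3, D=3, E=0, F=0, G=2, H=1) → (A=2, B=1, C=3, D=6, E=0, F=0, G=2, H=1)
step 2: fire δ:  (A=2, B=1, C=3, D=6, E=0, F=0, G=2, H=1) → (A=2, B=1, C=3, D=9, E=0, F=2, G=1, H=1)
step 3: fire δ:  (A=2, B=1, C=3, D=9, E=0, F=2, G=1, H=1) → (A=2, B=1, C=3, D=12, E=0, F=4, G=0, H=1)
step 4: fire ζ:  (A=2, B=1, C=3, D=12, E=0, F=4, G=0, H=1) → (A=2, B=1, C=3, D=12, E=0, F=3, G=2, H=2)
step 5: fire δ:  (A=2, B=1, C=3, D=12, E=0, F=3, G=2, H=2) → (A=2, B=1, C=3, D=15, E=0, F=5, G=1, H=2)

YES — reachable via ⟨γ, δ, δ, ζ, δ⟩ (5 firings)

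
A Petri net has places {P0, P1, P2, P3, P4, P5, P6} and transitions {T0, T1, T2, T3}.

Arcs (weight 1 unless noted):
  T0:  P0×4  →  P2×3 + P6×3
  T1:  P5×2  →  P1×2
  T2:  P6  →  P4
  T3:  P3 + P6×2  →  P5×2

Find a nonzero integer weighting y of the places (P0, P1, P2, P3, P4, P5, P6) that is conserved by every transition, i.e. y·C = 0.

Incidence matrix C (rows=places, cols=transitions):
       T0   T1   T2   T3
   P0  -4    0    0    0
   P1   0    2    0    0
   P2   3    0    0    0
   P3   0    0    0   -1
   P4   0    0    1    0
   P5   0   -2    0    2
   P6   3    0   -1   -2

Candidate y = [3, 0, 4, 0, 0, 0, 0]; check y·C column-wise:
  col T0: 3·-4 + 4·3 + 0·3 = 0
  col T1: 3·0 + 0·2 + 4·0 + 0·-2 = 0
  col T2: 3·0 + 4·0 + 0·1 + 0·-1 = 0
  col T3: 3·0 + 4·0 + 0·-1 + 0·2 + 0·-2 = 0

y = (P0:3, P1:0, P2:4, P3:0, P4:0, P5:0, P6:0)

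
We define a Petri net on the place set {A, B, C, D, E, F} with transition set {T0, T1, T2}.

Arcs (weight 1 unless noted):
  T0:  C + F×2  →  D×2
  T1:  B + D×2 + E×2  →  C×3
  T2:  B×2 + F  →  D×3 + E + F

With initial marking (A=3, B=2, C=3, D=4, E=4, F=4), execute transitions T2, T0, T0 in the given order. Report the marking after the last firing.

step 1: fire T2:  (A=3, B=2, C=3, D=4, E=4, F=4) → (A=3, B=0, C=3, D=7, E=5, F=4)
step 2: fire T0:  (A=3, B=0, C=3, D=7, E=5, F=4) → (A=3, B=0, C=2, D=9, E=5, F=2)
step 3: fire T0:  (A=3, B=0, C=2, D=9, E=5, F=2) → (A=3, B=0, C=1, D=11, E=5, F=0)

(A=3, B=0, C=1, D=11, E=5, F=0)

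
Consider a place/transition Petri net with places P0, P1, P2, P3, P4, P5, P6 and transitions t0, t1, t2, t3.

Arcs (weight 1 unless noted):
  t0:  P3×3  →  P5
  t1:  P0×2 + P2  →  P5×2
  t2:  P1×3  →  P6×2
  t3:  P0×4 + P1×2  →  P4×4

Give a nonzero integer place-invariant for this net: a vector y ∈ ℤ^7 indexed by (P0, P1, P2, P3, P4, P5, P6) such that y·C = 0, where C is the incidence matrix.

y = (P0:1, P1:0, P2:-2, P3:0, P4:1, P5:0, P6:0)

Incidence matrix C (rows=places, cols=transitions):
       t0   t1   t2   t3
   P0   0   -2    0   -4
   P1   0    0   -3   -2
   P2   0   -1    0    0
   P3  -3    0    0    0
   P4   0    0    0    4
   P5   1    2    0    0
   P6   0    0    2    0

Candidate y = [1, 0, -2, 0, 1, 0, 0]; check y·C column-wise:
  col t0: 1·0 + -2·0 + 0·-3 + 1·0 + 0·1 = 0
  col t1: 1·-2 + -2·-1 + 1·0 + 0·2 = 0
  col t2: 1·0 + 0·-3 + -2·0 + 1·0 + 0·2 = 0
  col t3: 1·-4 + 0·-2 + -2·0 + 1·4 = 0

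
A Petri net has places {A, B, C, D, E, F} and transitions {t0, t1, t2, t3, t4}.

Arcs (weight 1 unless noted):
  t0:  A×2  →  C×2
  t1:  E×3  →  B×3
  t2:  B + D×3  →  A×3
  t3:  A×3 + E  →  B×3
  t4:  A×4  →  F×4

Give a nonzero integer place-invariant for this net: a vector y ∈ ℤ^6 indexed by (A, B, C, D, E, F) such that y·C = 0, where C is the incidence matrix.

y = (A:2, B:3, C:2, D:1, E:3, F:2)

Incidence matrix C (rows=places, cols=transitions):
       t0   t1   t2   t3   t4
    A  -2    0    3   -3   -4
    B   0    3   -1    3    0
    C   2    0    0    0    0
    D   0    0   -3    0    0
    E   0   -3    0   -1    0
    F   0    0    0    0    4

Candidate y = [2, 3, 2, 1, 3, 2]; check y·C column-wise:
  col t0: 2·-2 + 3·0 + 2·2 + 1·0 + 3·0 + 2·0 = 0
  col t1: 2·0 + 3·3 + 2·0 + 1·0 + 3·-3 + 2·0 = 0
  col t2: 2·3 + 3·-1 + 2·0 + 1·-3 + 3·0 + 2·0 = 0
  col t3: 2·-3 + 3·3 + 2·0 + 1·0 + 3·-1 + 2·0 = 0
  col t4: 2·-4 + 3·0 + 2·0 + 1·0 + 3·0 + 2·4 = 0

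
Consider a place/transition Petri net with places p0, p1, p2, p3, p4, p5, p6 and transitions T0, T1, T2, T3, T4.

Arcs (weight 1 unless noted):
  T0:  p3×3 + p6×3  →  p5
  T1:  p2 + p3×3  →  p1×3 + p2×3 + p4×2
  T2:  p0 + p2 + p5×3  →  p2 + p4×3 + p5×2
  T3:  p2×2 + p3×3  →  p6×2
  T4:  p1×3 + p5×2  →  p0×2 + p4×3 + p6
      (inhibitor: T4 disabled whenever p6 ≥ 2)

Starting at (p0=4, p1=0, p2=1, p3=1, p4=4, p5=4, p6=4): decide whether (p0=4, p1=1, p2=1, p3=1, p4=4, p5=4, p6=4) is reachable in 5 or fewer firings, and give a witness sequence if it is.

NO — not reachable within 5 firings

depth 0: 1 marking
depth 1: 2 markings reached so far
depth 2: 3 markings reached so far
depth 3: 3 markings reached so far
(frontier empty at depth 3; search complete)
target is not among the 3 markings reachable within 5 steps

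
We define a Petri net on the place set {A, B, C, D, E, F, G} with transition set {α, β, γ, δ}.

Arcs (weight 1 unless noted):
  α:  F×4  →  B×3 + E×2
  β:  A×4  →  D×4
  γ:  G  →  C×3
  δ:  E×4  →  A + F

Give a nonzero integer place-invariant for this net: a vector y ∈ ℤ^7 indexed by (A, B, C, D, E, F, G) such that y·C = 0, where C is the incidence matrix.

Incidence matrix C (rows=places, cols=transitions):
        α    β    γ    δ
    A   0   -4    0    1
    B   3    0    0    0
    C   0    0    3    0
    D   0    4    0    0
    E   2    0    0   -4
    F  -4    0    0    1
    G   0    0   -1    0

Candidate y = [12, -2, 0, 12, 3, 0, 0]; check y·C column-wise:
  col α: 12·0 + -2·3 + 12·0 + 3·2 + 0·-4 = 0
  col β: 12·-4 + -2·0 + 12·4 + 3·0 = 0
  col γ: 12·0 + -2·0 + 0·3 + 12·0 + 3·0 + 0·-1 = 0
  col δ: 12·1 + -2·0 + 12·0 + 3·-4 + 0·1 = 0

y = (A:12, B:-2, C:0, D:12, E:3, F:0, G:0)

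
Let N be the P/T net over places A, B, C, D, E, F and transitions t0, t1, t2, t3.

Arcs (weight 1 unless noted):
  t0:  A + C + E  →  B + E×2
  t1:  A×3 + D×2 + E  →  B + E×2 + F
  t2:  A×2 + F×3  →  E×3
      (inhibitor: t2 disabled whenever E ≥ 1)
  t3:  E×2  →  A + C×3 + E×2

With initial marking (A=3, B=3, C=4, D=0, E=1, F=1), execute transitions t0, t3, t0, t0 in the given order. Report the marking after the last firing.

(A=1, B=6, C=4, D=0, E=4, F=1)

step 1: fire t0:  (A=3, B=3, C=4, D=0, E=1, F=1) → (A=2, B=4, C=3, D=0, E=2, F=1)
step 2: fire t3:  (A=2, B=4, C=3, D=0, E=2, F=1) → (A=3, B=4, C=6, D=0, E=2, F=1)
step 3: fire t0:  (A=3, B=4, C=6, D=0, E=2, F=1) → (A=2, B=5, C=5, D=0, E=3, F=1)
step 4: fire t0:  (A=2, B=5, C=5, D=0, E=3, F=1) → (A=1, B=6, C=4, D=0, E=4, F=1)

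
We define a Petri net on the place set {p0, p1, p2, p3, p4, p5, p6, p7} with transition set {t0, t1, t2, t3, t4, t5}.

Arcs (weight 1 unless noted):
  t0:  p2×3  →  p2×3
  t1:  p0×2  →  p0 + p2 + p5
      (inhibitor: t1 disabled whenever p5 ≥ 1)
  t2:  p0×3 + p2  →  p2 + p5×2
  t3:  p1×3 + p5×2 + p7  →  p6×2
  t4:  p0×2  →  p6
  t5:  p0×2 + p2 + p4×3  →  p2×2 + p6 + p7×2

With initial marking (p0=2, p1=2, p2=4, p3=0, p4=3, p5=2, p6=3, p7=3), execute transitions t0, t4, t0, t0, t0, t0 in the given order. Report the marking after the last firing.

(p0=0, p1=2, p2=4, p3=0, p4=3, p5=2, p6=4, p7=3)

step 1: fire t0:  (p0=2, p1=2, p2=4, p3=0, p4=3, p5=2, p6=3, p7=3) → (p0=2, p1=2, p2=4, p3=0, p4=3, p5=2, p6=3, p7=3)
step 2: fire t4:  (p0=2, p1=2, p2=4, p3=0, p4=3, p5=2, p6=3, p7=3) → (p0=0, p1=2, p2=4, p3=0, p4=3, p5=2, p6=4, p7=3)
step 3: fire t0:  (p0=0, p1=2, p2=4, p3=0, p4=3, p5=2, p6=4, p7=3) → (p0=0, p1=2, p2=4, p3=0, p4=3, p5=2, p6=4, p7=3)
step 4: fire t0:  (p0=0, p1=2, p2=4, p3=0, p4=3, p5=2, p6=4, p7=3) → (p0=0, p1=2, p2=4, p3=0, p4=3, p5=2, p6=4, p7=3)
step 5: fire t0:  (p0=0, p1=2, p2=4, p3=0, p4=3, p5=2, p6=4, p7=3) → (p0=0, p1=2, p2=4, p3=0, p4=3, p5=2, p6=4, p7=3)
step 6: fire t0:  (p0=0, p1=2, p2=4, p3=0, p4=3, p5=2, p6=4, p7=3) → (p0=0, p1=2, p2=4, p3=0, p4=3, p5=2, p6=4, p7=3)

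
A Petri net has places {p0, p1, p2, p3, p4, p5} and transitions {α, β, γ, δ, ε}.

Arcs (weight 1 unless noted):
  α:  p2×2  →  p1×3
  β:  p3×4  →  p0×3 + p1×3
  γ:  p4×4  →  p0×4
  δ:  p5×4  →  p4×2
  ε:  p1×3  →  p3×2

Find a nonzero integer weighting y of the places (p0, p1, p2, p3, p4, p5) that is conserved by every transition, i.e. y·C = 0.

y = (p0:2, p1:2, p2:3, p3:3, p4:2, p5:1)

Incidence matrix C (rows=places, cols=transitions):
        α    β    γ    δ    ε
   p0   0    3    4    0    0
   p1   3    3    0    0   -3
   p2  -2    0    0    0    0
   p3   0   -4    0    0    2
   p4   0    0   -4    2    0
   p5   0    0    0   -4    0

Candidate y = [2, 2, 3, 3, 2, 1]; check y·C column-wise:
  col α: 2·0 + 2·3 + 3·-2 + 3·0 + 2·0 + 1·0 = 0
  col β: 2·3 + 2·3 + 3·0 + 3·-4 + 2·0 + 1·0 = 0
  col γ: 2·4 + 2·0 + 3·0 + 3·0 + 2·-4 + 1·0 = 0
  col δ: 2·0 + 2·0 + 3·0 + 3·0 + 2·2 + 1·-4 = 0
  col ε: 2·0 + 2·-3 + 3·0 + 3·2 + 2·0 + 1·0 = 0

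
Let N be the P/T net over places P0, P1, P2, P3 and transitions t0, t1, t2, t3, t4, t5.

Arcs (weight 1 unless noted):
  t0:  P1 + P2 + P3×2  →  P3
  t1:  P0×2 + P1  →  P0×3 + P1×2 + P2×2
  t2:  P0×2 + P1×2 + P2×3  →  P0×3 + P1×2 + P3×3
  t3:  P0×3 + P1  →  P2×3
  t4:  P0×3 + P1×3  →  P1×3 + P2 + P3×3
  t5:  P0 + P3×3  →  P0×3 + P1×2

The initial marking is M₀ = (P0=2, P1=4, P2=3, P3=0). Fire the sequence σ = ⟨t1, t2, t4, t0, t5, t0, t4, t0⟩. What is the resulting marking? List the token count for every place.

(P0=0, P1=4, P2=1, P3=3)

step 1: fire t1:  (P0=2, P1=4, P2=3, P3=0) → (P0=3, P1=5, P2=5, P3=0)
step 2: fire t2:  (P0=3, P1=5, P2=5, P3=0) → (P0=4, P1=5, P2=2, P3=3)
step 3: fire t4:  (P0=4, P1=5, P2=2, P3=3) → (P0=1, P1=5, P2=3, P3=6)
step 4: fire t0:  (P0=1, P1=5, P2=3, P3=6) → (P0=1, P1=4, P2=2, P3=5)
step 5: fire t5:  (P0=1, P1=4, P2=2, P3=5) → (P0=3, P1=6, P2=2, P3=2)
step 6: fire t0:  (P0=3, P1=6, P2=2, P3=2) → (P0=3, P1=5, P2=1, P3=1)
step 7: fire t4:  (P0=3, P1=5, P2=1, P3=1) → (P0=0, P1=5, P2=2, P3=4)
step 8: fire t0:  (P0=0, P1=5, P2=2, P3=4) → (P0=0, P1=4, P2=1, P3=3)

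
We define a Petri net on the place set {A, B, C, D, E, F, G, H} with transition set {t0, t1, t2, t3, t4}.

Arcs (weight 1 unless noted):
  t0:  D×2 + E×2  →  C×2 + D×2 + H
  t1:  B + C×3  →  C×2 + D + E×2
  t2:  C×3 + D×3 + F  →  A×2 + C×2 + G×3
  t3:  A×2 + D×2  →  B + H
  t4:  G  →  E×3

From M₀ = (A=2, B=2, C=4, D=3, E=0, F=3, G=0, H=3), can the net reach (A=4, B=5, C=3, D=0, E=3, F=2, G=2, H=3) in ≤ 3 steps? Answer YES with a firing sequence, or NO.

NO — not reachable within 3 firings

depth 0: 1 marking
depth 1: 4 markings reached so far
depth 2: 9 markings reached so far
depth 3: 15 markings reached so far
target is not among the 15 markings reachable within 3 steps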